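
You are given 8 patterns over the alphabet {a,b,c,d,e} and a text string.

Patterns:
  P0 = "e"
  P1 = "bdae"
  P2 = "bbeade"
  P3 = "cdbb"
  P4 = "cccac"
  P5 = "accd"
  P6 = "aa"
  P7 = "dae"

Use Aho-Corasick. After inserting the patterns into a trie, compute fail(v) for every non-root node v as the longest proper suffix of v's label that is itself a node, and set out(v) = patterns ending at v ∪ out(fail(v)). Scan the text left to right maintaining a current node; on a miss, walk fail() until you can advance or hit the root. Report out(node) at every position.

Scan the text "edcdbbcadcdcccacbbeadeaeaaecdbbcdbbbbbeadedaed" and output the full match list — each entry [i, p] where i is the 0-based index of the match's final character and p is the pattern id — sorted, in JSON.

Construct AC machine:
Trie (insert patterns):
  0='ε' goto a→19 b→2 c→11 d→24 e→1
  1='e' goto ·  ←P0
  2='b' goto b→6 d→3
  3='bd' goto a→4
  4='bda' goto e→5
  5='bdae' goto ·  ←P1
  6='bb' goto e→7
  7='bbe' goto a→8
  8='bbea' goto d→9
  9='bbead' goto e→10
  10='bbeade' goto ·  ←P2
  11='c' goto c→15 d→12
  12='cd' goto b→13
  13='cdb' goto b→14
  14='cdbb' goto ·  ←P3
  15='cc' goto c→16
  16='ccc' goto a→17
  17='ccca' goto c→18
  18='cccac' goto ·  ←P4
  19='a' goto a→23 c→20
  20='ac' goto c→21
  21='acc' goto d→22
  22='accd' goto ·  ←P5
  23='aa' goto ·  ←P6
  24='d' goto a→25
  25='da' goto e→26
  26='dae' goto ·  ←P7

Failure links (BFS by depth):
  n1('e'): parent n0 fail=0; on 'e' 0 → fail=0;  out {0}∪∅={0}
  n2('b'): parent n0 fail=0; on 'b' 0 → fail=0;  out ∅∪∅=∅
  n11('c'): parent n0 fail=0; on 'c' 0 → fail=0;  out ∅∪∅=∅
  n19('a'): parent n0 fail=0; on 'a' 0 → fail=0;  out ∅∪∅=∅
  n24('d'): parent n0 fail=0; on 'd' 0 → fail=0;  out ∅∪∅=∅
  n3('bd'): parent n2 fail=0; on 'd' 0 → fail=24;  out ∅∪∅=∅
  n6('bb'): parent n2 fail=0; on 'b' 0 → fail=2;  out ∅∪∅=∅
  n12('cd'): parent n11 fail=0; on 'd' 0 → fail=24;  out ∅∪∅=∅
  n15('cc'): parent n11 fail=0; on 'c' 0 → fail=11;  out ∅∪∅=∅
  n20('ac'): parent n19 fail=0; on 'c' 0 → fail=11;  out ∅∪∅=∅
  n23('aa'): parent n19 fail=0; on 'a' 0 → fail=19;  out {6}∪∅={6}
  n25('da'): parent n24 fail=0; on 'a' 0 → fail=19;  out ∅∪∅=∅
  n4('bda'): parent n3 fail=24; on 'a' 24 → fail=25;  out ∅∪∅=∅
  n7('bbe'): parent n6 fail=2; on 'e' 2→0 → fail=1;  out ∅∪{0}={0}
  n13('cdb'): parent n12 fail=24; on 'b' 24→0 → fail=2;  out ∅∪∅=∅
  n16('ccc'): parent n15 fail=11; on 'c' 11 → fail=15;  out ∅∪∅=∅
  n21('acc'): parent n20 fail=11; on 'c' 11 → fail=15;  out ∅∪∅=∅
  n26('dae'): parent n25 fail=19; on 'e' 19→0 → fail=1;  out {7}∪{0}={0,7}
  n5('bdae'): parent n4 fail=25; on 'e' 25 → fail=26;  out {1}∪{0,7}={0,1,7}
  n8('bbea'): parent n7 fail=1; on 'a' 1→0 → fail=19;  out ∅∪∅=∅
  n14('cdbb'): parent n13 fail=2; on 'b' 2 → fail=6;  out {3}∪∅={3}
  n17('ccca'): parent n16 fail=15; on 'a' 15→11→0 → fail=19;  out ∅∪∅=∅
  n22('accd'): parent n21 fail=15; on 'd' 15→11 → fail=12;  out {5}∪∅={5}
  n9('bbead'): parent n8 fail=19; on 'd' 19→0 → fail=24;  out ∅∪∅=∅
  n18('cccac'): parent n17 fail=19; on 'c' 19 → fail=20;  out {4}∪∅={4}
  n10('bbeade'): parent n9 fail=24; on 'e' 24→0 → fail=1;  out {2}∪{0}={0,2}

Text stream:
[0] read 'e'  n0⇒n1  emit P0@[0:0]
[1] read 'd'  n1⇒n24 ·f
[2] read 'c'  n24⇒n11 ·f
[3] read 'd'  n11⇒n12
[4] read 'b'  n12⇒n13
[5] read 'b'  n13⇒n14  emit P3@[2:5]
[6] read 'c'  n14⇒n11 ·f
[7] read 'a'  n11⇒n19 ·f
[8] read 'd'  n19⇒n24 ·f
[9] read 'c'  n24⇒n11 ·f
[10] read 'd'  n11⇒n12
[11] read 'c'  n12⇒n11 ·f
[12] read 'c'  n11⇒n15
[13] read 'c'  n15⇒n16
[14] read 'a'  n16⇒n17
[15] read 'c'  n17⇒n18  emit P4@[11:15]
[16] read 'b'  n18⇒n2 ·f
[17] read 'b'  n2⇒n6
[18] read 'e'  n6⇒n7  emit P0@[18:18]
[19] read 'a'  n7⇒n8
[20] read 'd'  n8⇒n9
[21] read 'e'  n9⇒n10  emit P0@[21:21],P2@[16:21]
[22] read 'a'  n10⇒n19 ·f
[23] read 'e'  n19⇒n1 ·f  emit P0@[23:23]
[24] read 'a'  n1⇒n19 ·f
[25] read 'a'  n19⇒n23  emit P6@[24:25]
[26] read 'e'  n23⇒n1 ·f  emit P0@[26:26]
[27] read 'c'  n1⇒n11 ·f
[28] read 'd'  n11⇒n12
[29] read 'b'  n12⇒n13
[30] read 'b'  n13⇒n14  emit P3@[27:30]
[31] read 'c'  n14⇒n11 ·f
[32] read 'd'  n11⇒n12
[33] read 'b'  n12⇒n13
[34] read 'b'  n13⇒n14  emit P3@[31:34]
[35] read 'b'  n14⇒n6 ·f
[36] read 'b'  n6⇒n6 ·f
[37] read 'b'  n6⇒n6 ·f
[38] read 'e'  n6⇒n7  emit P0@[38:38]
[39] read 'a'  n7⇒n8
[40] read 'd'  n8⇒n9
[41] read 'e'  n9⇒n10  emit P0@[41:41],P2@[36:41]
[42] read 'd'  n10⇒n24 ·f
[43] read 'a'  n24⇒n25
[44] read 'e'  n25⇒n26  emit P0@[44:44],P7@[42:44]
[45] read 'd'  n26⇒n24 ·f

Matches: [[0,0],[5,3],[15,4],[18,0],[21,0],[21,2],[23,0],[25,6],[26,0],[30,3],[34,3],[38,0],[41,0],[41,2],[44,0],[44,7]]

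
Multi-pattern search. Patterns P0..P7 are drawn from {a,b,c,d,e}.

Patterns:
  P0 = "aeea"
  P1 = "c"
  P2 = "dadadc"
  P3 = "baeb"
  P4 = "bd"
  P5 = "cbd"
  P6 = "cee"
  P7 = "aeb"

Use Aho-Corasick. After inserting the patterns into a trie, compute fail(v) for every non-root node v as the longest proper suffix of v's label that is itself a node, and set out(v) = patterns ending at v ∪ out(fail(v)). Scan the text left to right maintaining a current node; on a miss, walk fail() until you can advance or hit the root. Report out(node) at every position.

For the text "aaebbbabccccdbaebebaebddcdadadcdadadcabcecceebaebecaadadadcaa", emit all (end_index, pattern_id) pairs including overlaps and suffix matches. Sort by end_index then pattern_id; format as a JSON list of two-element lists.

Build automaton:
Trie (insert patterns):
  0='ε' goto a→1 b→12 c→5 d→6
  1='a' goto e→2
  2='ae' goto b→21 e→3
  3='aee' goto a→4
  4='aeea' goto ·  [P0 ends]
  5='c' goto b→17 e→19  [P1 ends]
  6='d' goto a→7
  7='da' goto d→8
  8='dad' goto a→9
  9='dada' goto d→10
  10='dadad' goto c→11
  11='dadadc' goto ·  [P2 ends]
  12='b' goto a→13 d→16
  13='ba' goto e→14
  14='bae' goto b→15
  15='baeb' goto ·  [P3 ends]
  16='bd' goto ·  [P4 ends]
  17='cb' goto d→18
  18='cbd' goto ·  [P5 ends]
  19='ce' goto e→20
  20='cee' goto ·  [P6 ends]
  21='aeb' goto ·  [P7 ends]

BFS fail/out derivation:
  fail(1) 'a': from fail(0)=0 chase 'a': 0 ⇒ 0;  out=∅∪out(0)=∅
  fail(5) 'c': from fail(0)=0 chase 'c': 0 ⇒ 0;  out={1}∪out(0)={1}
  fail(6) 'd': from fail(0)=0 chase 'd': 0 ⇒ 0;  out=∅∪out(0)=∅
  fail(12) 'b': from fail(0)=0 chase 'b': 0 ⇒ 0;  out=∅∪out(0)=∅
  fail(2) 'ae': from fail(1)=0 chase 'e': 0 ⇒ 0;  out=∅∪out(0)=∅
  fail(7) 'da': from fail(6)=0 chase 'a': 0 ⇒ 1;  out=∅∪out(1)=∅
  fail(13) 'ba': from fail(12)=0 chase 'a': 0 ⇒ 1;  out=∅∪out(1)=∅
  fail(16) 'bd': from fail(12)=0 chase 'd': 0 ⇒ 6;  out={4}∪out(6)={4}
  fail(17) 'cb': from fail(5)=0 chase 'b': 0 ⇒ 12;  out=∅∪out(12)=∅
  fail(19) 'ce': from fail(5)=0 chase 'e': 0 ⇒ 0;  out=∅∪out(0)=∅
  fail(3) 'aee': from fail(2)=0 chase 'e': 0 ⇒ 0;  out=∅∪out(0)=∅
  fail(8) 'dad': from fail(7)=1 chase 'd': 1→0 ⇒ 6;  out=∅∪out(6)=∅
  fail(14) 'bae': from fail(13)=1 chase 'e': 1 ⇒ 2;  out=∅∪out(2)=∅
  fail(18) 'cbd': from fail(17)=12 chase 'd': 12 ⇒ 16;  out={5}∪out(16)={4,5}
  fail(20) 'cee': from fail(19)=0 chase 'e': 0 ⇒ 0;  out={6}∪out(0)={6}
  fail(21) 'aeb': from fail(2)=0 chase 'b': 0 ⇒ 12;  out={7}∪out(12)={7}
  fail(4) 'aeea': from fail(3)=0 chase 'a': 0 ⇒ 1;  out={0}∪out(1)={0}
  fail(9) 'dada': from fail(8)=6 chase 'a': 6 ⇒ 7;  out=∅∪out(7)=∅
  fail(15) 'baeb': from fail(14)=2 chase 'b': 2 ⇒ 21;  out={3}∪out(21)={3,7}
  fail(10) 'dadad': from fail(9)=7 chase 'd': 7 ⇒ 8;  out=∅∪out(8)=∅
  fail(11) 'dadadc': from fail(10)=8 chase 'c': 8→6→0 ⇒ 5;  out={2}∪out(5)={1,2}

Run:
i=0 'a': node 0→1
i=1 'a': node 1→1 (via fail)
i=2 'e': node 1→2
i=3 'b': node 2→21  ** P7@[1:3]
i=4 'b': node 21→12 (via fail)
i=5 'b': node 12→12 (via fail)
i=6 'a': node 12→13
i=7 'b': node 13→12 (via fail)
i=8 'c': node 12→5 (via fail)  ** P1@[8:8]
i=9 'c': node 5→5 (via fail)  ** P1@[9:9]
i=10 'c': node 5→5 (via fail)  ** P1@[10:10]
i=11 'c': node 5→5 (via fail)  ** P1@[11:11]
i=12 'd': node 5→6 (via fail)
i=13 'b': node 6→12 (via fail)
i=14 'a': node 12→13
i=15 'e': node 13→14
i=16 'b': node 14→15  ** P3@[13:16],P7@[14:16]
i=17 'e': node 15→0 (via fail)
i=18 'b': node 0→12
i=19 'a': node 12→13
i=20 'e': node 13→14
i=21 'b': node 14→15  ** P3@[18:21],P7@[19:21]
i=22 'd': node 15→16 (via fail)  ** P4@[21:22]
i=23 'd': node 16→6 (via fail)
i=24 'c': node 6→5 (via fail)  ** P1@[24:24]
i=25 'd': node 5→6 (via fail)
i=26 'a': node 6→7
i=27 'd': node 7→8
i=28 'a': node 8→9
i=29 'd': node 9→10
i=30 'c': node 10→11  ** P1@[30:30],P2@[25:30]
i=31 'd': node 11→6 (via fail)
i=32 'a': node 6→7
i=33 'd': node 7→8
i=34 'a': node 8→9
i=35 'd': node 9→10
i=36 'c': node 10→11  ** P1@[36:36],P2@[31:36]
i=37 'a': node 11→1 (via fail)
i=38 'b': node 1→12 (via fail)
i=39 'c': node 12→5 (via fail)  ** P1@[39:39]
i=40 'e': node 5→19
i=41 'c': node 19→5 (via fail)  ** P1@[41:41]
i=42 'c': node 5→5 (via fail)  ** P1@[42:42]
i=43 'e': node 5→19
i=44 'e': node 19→20  ** P6@[42:44]
i=45 'b': node 20→12 (via fail)
i=46 'a': node 12→13
i=47 'e': node 13→14
i=48 'b': node 14→15  ** P3@[45:48],P7@[46:48]
i=49 'e': node 15→0 (via fail)
i=50 'c': node 0→5  ** P1@[50:50]
i=51 'a': node 5→1 (via fail)
i=52 'a': node 1→1 (via fail)
i=53 'd': node 1→6 (via fail)
i=54 'a': node 6→7
i=55 'd': node 7→8
i=56 'a': node 8→9
i=57 'd': node 9→10
i=58 'c': node 10→11  ** P1@[58:58],P2@[53:58]
i=59 'a': node 11→1 (via fail)
i=60 'a': node 1→1 (via fail)

Matches: [[3,7],[8,1],[9,1],[10,1],[11,1],[16,3],[16,7],[21,3],[21,7],[22,4],[24,1],[30,1],[30,2],[36,1],[36,2],[39,1],[41,1],[42,1],[44,6],[48,3],[48,7],[50,1],[58,1],[58,2]]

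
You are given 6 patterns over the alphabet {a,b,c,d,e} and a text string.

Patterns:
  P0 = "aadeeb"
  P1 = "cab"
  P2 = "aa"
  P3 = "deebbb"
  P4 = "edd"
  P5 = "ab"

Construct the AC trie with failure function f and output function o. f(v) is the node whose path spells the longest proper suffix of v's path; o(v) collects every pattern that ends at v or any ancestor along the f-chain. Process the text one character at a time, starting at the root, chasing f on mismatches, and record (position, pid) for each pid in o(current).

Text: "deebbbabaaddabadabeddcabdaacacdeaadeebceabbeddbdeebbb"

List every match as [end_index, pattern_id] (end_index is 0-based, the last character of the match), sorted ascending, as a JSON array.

Build:
Trie (insert patterns):
  0='ε' goto a→1 c→7 d→10 e→16
  1='a' goto a→2 b→19
  2='aa' goto d→3  ←P2
  3='aad' goto e→4
  4='aade' goto e→5
  5='aadee' goto b→6
  6='aadeeb' goto ·  ←P0
  7='c' goto a→8
  8='ca' goto b→9
  9='cab' goto ·  ←P1
  10='d' goto e→11
  11='de' goto e→12
  12='dee' goto b→13
  13='deeb' goto b→14
  14='deebb' goto b→15
  15='deebbb' goto ·  ←P3
  16='e' goto d→17
  17='ed' goto d→18
  18='edd' goto ·  ←P4
  19='ab' goto ·  ←P5

Failure links (BFS by depth):
  fail(1) 'a': from fail(0)=0 chase 'a': 0 ⇒ 0;  out=∅∪out(0)=∅
  fail(7) 'c': from fail(0)=0 chase 'c': 0 ⇒ 0;  out=∅∪out(0)=∅
  fail(10) 'd': from fail(0)=0 chase 'd': 0 ⇒ 0;  out=∅∪out(0)=∅
  fail(16) 'e': from fail(0)=0 chase 'e': 0 ⇒ 0;  out=∅∪out(0)=∅
  fail(2) 'aa': from fail(1)=0 chase 'a': 0 ⇒ 1;  out={2}∪out(1)={2}
  fail(8) 'ca': from fail(7)=0 chase 'a': 0 ⇒ 1;  out=∅∪out(1)=∅
  fail(11) 'de': from fail(10)=0 chase 'e': 0 ⇒ 16;  out=∅∪out(16)=∅
  fail(17) 'ed': from fail(16)=0 chase 'd': 0 ⇒ 10;  out=∅∪out(10)=∅
  fail(19) 'ab': from fail(1)=0 chase 'b': 0 ⇒ 0;  out={5}∪out(0)={5}
  fail(3) 'aad': from fail(2)=1 chase 'd': 1→0 ⇒ 10;  out=∅∪out(10)=∅
  fail(9) 'cab': from fail(8)=1 chase 'b': 1 ⇒ 19;  out={1}∪out(19)={1,5}
  fail(12) 'dee': from fail(11)=16 chase 'e': 16→0 ⇒ 16;  out=∅∪out(16)=∅
  fail(18) 'edd': from fail(17)=10 chase 'd': 10→0 ⇒ 10;  out={4}∪out(10)={4}
  fail(4) 'aade': from fail(3)=10 chase 'e': 10 ⇒ 11;  out=∅∪out(11)=∅
  fail(13) 'deeb': from fail(12)=16 chase 'b': 16→0 ⇒ 0;  out=∅∪out(0)=∅
  fail(5) 'aadee': from fail(4)=11 chase 'e': 11 ⇒ 12;  out=∅∪out(12)=∅
  fail(14) 'deebb': from fail(13)=0 chase 'b': 0 ⇒ 0;  out=∅∪out(0)=∅
  fail(6) 'aadeeb': from fail(5)=12 chase 'b': 12 ⇒ 13;  out={0}∪out(13)={0}
  fail(15) 'deebbb': from fail(14)=0 chase 'b': 0 ⇒ 0;  out={3}∪out(0)={3}

Run:
[0] read 'd'  n0⇒n10
[1] read 'e'  n10⇒n11
[2] read 'e'  n11⇒n12
[3] read 'b'  n12⇒n13
[4] read 'b'  n13⇒n14
[5] read 'b'  n14⇒n15  → match P3@[0:5]
[6] read 'a'  n15⇒n1 (fail-walked)
[7] read 'b'  n1⇒n19  → match P5@[6:7]
[8] read 'a'  n19⇒n1 (fail-walked)
[9] read 'a'  n1⇒n2  → match P2@[8:9]
[10] read 'd'  n2⇒n3
[11] read 'd'  n3⇒n10 (fail-walked)
[12] read 'a'  n10⇒n1 (fail-walked)
[13] read 'b'  n1⇒n19  → match P5@[12:13]
[14] read 'a'  n19⇒n1 (fail-walked)
[15] read 'd'  n1⇒n10 (fail-walked)
[16] read 'a'  n10⇒n1 (fail-walked)
[17] read 'b'  n1⇒n19  → match P5@[16:17]
[18] read 'e'  n19⇒n16 (fail-walked)
[19] read 'd'  n16⇒n17
[20] read 'd'  n17⇒n18  → match P4@[18:20]
[21] read 'c'  n18⇒n7 (fail-walked)
[22] read 'a'  n7⇒n8
[23] read 'b'  n8⇒n9  → match P1@[21:23],P5@[22:23]
[24] read 'd'  n9⇒n10 (fail-walked)
[25] read 'a'  n10⇒n1 (fail-walked)
[26] read 'a'  n1⇒n2  → match P2@[25:26]
[27] read 'c'  n2⇒n7 (fail-walked)
[28] read 'a'  n7⇒n8
[29] read 'c'  n8⇒n7 (fail-walked)
[30] read 'd'  n7⇒n10 (fail-walked)
[31] read 'e'  n10⇒n11
[32] read 'a'  n11⇒n1 (fail-walked)
[33] read 'a'  n1⇒n2  → match P2@[32:33]
[34] read 'd'  n2⇒n3
[35] read 'e'  n3⇒n4
[36] read 'e'  n4⇒n5
[37] read 'b'  n5⇒n6  → match P0@[32:37]
[38] read 'c'  n6⇒n7 (fail-walked)
[39] read 'e'  n7⇒n16 (fail-walked)
[40] read 'a'  n16⇒n1 (fail-walked)
[41] read 'b'  n1⇒n19  → match P5@[40:41]
[42] read 'b'  n19⇒n0 (fail-walked)
[43] read 'e'  n0⇒n16
[44] read 'd'  n16⇒n17
[45] read 'd'  n17⇒n18  → match P4@[43:45]
[46] read 'b'  n18⇒n0 (fail-walked)
[47] read 'd'  n0⇒n10
[48] read 'e'  n10⇒n11
[49] read 'e'  n11⇒n12
[50] read 'b'  n12⇒n13
[51] read 'b'  n13⇒n14
[52] read 'b'  n14⇒n15  → match P3@[47:52]

Result: [[5,3],[7,5],[9,2],[13,5],[17,5],[20,4],[23,1],[23,5],[26,2],[33,2],[37,0],[41,5],[45,4],[52,3]]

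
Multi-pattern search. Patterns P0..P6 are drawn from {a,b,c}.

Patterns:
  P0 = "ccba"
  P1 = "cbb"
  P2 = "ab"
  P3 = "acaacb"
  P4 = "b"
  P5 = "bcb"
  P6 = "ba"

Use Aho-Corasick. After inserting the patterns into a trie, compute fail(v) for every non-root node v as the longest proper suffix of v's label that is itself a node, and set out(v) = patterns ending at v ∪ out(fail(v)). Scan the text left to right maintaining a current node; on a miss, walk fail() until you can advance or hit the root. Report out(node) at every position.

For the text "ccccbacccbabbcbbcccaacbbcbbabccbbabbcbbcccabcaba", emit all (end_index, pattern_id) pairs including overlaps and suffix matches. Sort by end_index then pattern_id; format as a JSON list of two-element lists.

Construct AC machine:
Trie (insert patterns):
  n0 'ε': a→7 b→14 c→1
  n1 'c': b→5 c→2
  n2 'cc': b→3
  n3 'ccb': a→4
  n4 'ccba': ·  ←P0
  n5 'cb': b→6
  n6 'cbb': ·  ←P1
  n7 'a': b→8 c→9
  n8 'ab': ·  ←P2
  n9 'ac': a→10
  n10 'aca': a→11
  n11 'acaa': c→12
  n12 'acaac': b→13
  n13 'acaacb': ·  ←P3
  n14 'b': a→17 c→15  ←P4
  n15 'bc': b→16
  n16 'bcb': ·  ←P5
  n17 'ba': ·  ←P6

BFS fail/out derivation:
  n1('c'): parent n0 fail=0; on 'c' 0 → fail=0;  out ∅∪∅=∅
  n7('a'): parent n0 fail=0; on 'a' 0 → fail=0;  out ∅∪∅=∅
  n14('b'): parent n0 fail=0; on 'b' 0 → fail=0;  out {4}∪∅={4}
  n2('cc'): parent n1 fail=0; on 'c' 0 → fail=1;  out ∅∪∅=∅
  n5('cb'): parent n1 fail=0; on 'b' 0 → fail=14;  out ∅∪{4}={4}
  n8('ab'): parent n7 fail=0; on 'b' 0 → fail=14;  out {2}∪{4}={2,4}
  n9('ac'): parent n7 fail=0; on 'c' 0 → fail=1;  out ∅∪∅=∅
  n15('bc'): parent n14 fail=0; on 'c' 0 → fail=1;  out ∅∪∅=∅
  n17('ba'): parent n14 fail=0; on 'a' 0 → fail=7;  out {6}∪∅={6}
  n3('ccb'): parent n2 fail=1; on 'b' 1 → fail=5;  out ∅∪{4}={4}
  n6('cbb'): parent n5 fail=14; on 'b' 14→0 → fail=14;  out {1}∪{4}={1,4}
  n10('aca'): parent n9 fail=1; on 'a' 1→0 → fail=7;  out ∅∪∅=∅
  n16('bcb'): parent n15 fail=1; on 'b' 1 → fail=5;  out {5}∪{4}={4,5}
  n4('ccba'): parent n3 fail=5; on 'a' 5→14 → fail=17;  out {0}∪{6}={0,6}
  n11('acaa'): parent n10 fail=7; on 'a' 7→0 → fail=7;  out ∅∪∅=∅
  n12('acaac'): parent n11 fail=7; on 'c' 7 → fail=9;  out ∅∪∅=∅
  n13('acaacb'): parent n12 fail=9; on 'b' 9→1 → fail=5;  out {3}∪{4}={3,4}

Text stream:
pos 0 'c': at 1
pos 1 'c': at 2
pos 2 'c': at 2 (fail-walked)
pos 3 'c': at 2 (fail-walked)
pos 4 'b': at 3  ** P4@[4:4]
pos 5 'a': at 4  ** P0@[2:5],P6@[4:5]
pos 6 'c': at 9 (fail-walked)
pos 7 'c': at 2 (fail-walked)
pos 8 'c': at 2 (fail-walked)
pos 9 'b': at 3  ** P4@[9:9]
pos 10 'a': at 4  ** P0@[7:10],P6@[9:10]
pos 11 'b': at 8 (fail-walked)  ** P2@[10:11],P4@[11:11]
pos 12 'b': at 14 (fail-walked)  ** P4@[12:12]
pos 13 'c': at 15
pos 14 'b': at 16  ** P4@[14:14],P5@[12:14]
pos 15 'b': at 6 (fail-walked)  ** P1@[13:15],P4@[15:15]
pos 16 'c': at 15 (fail-walked)
pos 17 'c': at 2 (fail-walked)
pos 18 'c': at 2 (fail-walked)
pos 19 'a': at 7 (fail-walked)
pos 20 'a': at 7 (fail-walked)
pos 21 'c': at 9
pos 22 'b': at 5 (fail-walked)  ** P4@[22:22]
pos 23 'b': at 6  ** P1@[21:23],P4@[23:23]
pos 24 'c': at 15 (fail-walked)
pos 25 'b': at 16  ** P4@[25:25],P5@[23:25]
pos 26 'b': at 6 (fail-walked)  ** P1@[24:26],P4@[26:26]
pos 27 'a': at 17 (fail-walked)  ** P6@[26:27]
pos 28 'b': at 8 (fail-walked)  ** P2@[27:28],P4@[28:28]
pos 29 'c': at 15 (fail-walked)
pos 30 'c': at 2 (fail-walked)
pos 31 'b': at 3  ** P4@[31:31]
pos 32 'b': at 6 (fail-walked)  ** P1@[30:32],P4@[32:32]
pos 33 'a': at 17 (fail-walked)  ** P6@[32:33]
pos 34 'b': at 8 (fail-walked)  ** P2@[33:34],P4@[34:34]
pos 35 'b': at 14 (fail-walked)  ** P4@[35:35]
pos 36 'c': at 15
pos 37 'b': at 16  ** P4@[37:37],P5@[35:37]
pos 38 'b': at 6 (fail-walked)  ** P1@[36:38],P4@[38:38]
pos 39 'c': at 15 (fail-walked)
pos 40 'c': at 2 (fail-walked)
pos 41 'c': at 2 (fail-walked)
pos 42 'a': at 7 (fail-walked)
pos 43 'b': at 8  ** P2@[42:43],P4@[43:43]
pos 44 'c': at 15 (fail-walked)
pos 45 'a': at 7 (fail-walked)
pos 46 'b': at 8  ** P2@[45:46],P4@[46:46]
pos 47 'a': at 17 (fail-walked)  ** P6@[46:47]

Result: [[4,4],[5,0],[5,6],[9,4],[10,0],[10,6],[11,2],[11,4],[12,4],[14,4],[14,5],[15,1],[15,4],[22,4],[23,1],[23,4],[25,4],[25,5],[26,1],[26,4],[27,6],[28,2],[28,4],[31,4],[32,1],[32,4],[33,6],[34,2],[34,4],[35,4],[37,4],[37,5],[38,1],[38,4],[43,2],[43,4],[46,2],[46,4],[47,6]]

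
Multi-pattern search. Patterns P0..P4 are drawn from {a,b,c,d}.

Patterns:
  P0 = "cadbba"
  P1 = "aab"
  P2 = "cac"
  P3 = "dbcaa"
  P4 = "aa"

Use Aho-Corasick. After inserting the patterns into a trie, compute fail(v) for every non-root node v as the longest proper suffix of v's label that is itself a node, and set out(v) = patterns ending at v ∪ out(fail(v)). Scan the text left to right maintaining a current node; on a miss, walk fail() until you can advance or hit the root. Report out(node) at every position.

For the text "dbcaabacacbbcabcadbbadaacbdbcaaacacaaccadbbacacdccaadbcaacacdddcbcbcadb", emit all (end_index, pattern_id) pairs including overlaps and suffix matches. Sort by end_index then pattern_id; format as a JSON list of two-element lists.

Build:
Trie nodes:
  n0 'ε': a→7 c→1 d→11
  n1 'c': a→2
  n2 'ca': c→10 d→3
  n3 'cad': b→4
  n4 'cadb': b→5
  n5 'cadbb': a→6
  n6 'cadbba': ·  [P0 ends]
  n7 'a': a→8
  n8 'aa': b→9  [P4 ends]
  n9 'aab': ·  [P1 ends]
  n10 'cac': ·  [P2 ends]
  n11 'd': b→12
  n12 'db': c→13
  n13 'dbc': a→14
  n14 'dbca': a→15
  n15 'dbcaa': ·  [P3 ends]

BFS fail/out derivation:
  n1('c'): parent n0 fail=0; on 'c' 0 → fail=0;  out ∅∪∅=∅
  n7('a'): parent n0 fail=0; on 'a' 0 → fail=0;  out ∅∪∅=∅
  n11('d'): parent n0 fail=0; on 'd' 0 → fail=0;  out ∅∪∅=∅
  n2('ca'): parent n1 fail=0; on 'a' 0 → fail=7;  out ∅∪∅=∅
  n8('aa'): parent n7 fail=0; on 'a' 0 → fail=7;  out {4}∪∅={4}
  n12('db'): parent n11 fail=0; on 'b' 0 → fail=0;  out ∅∪∅=∅
  n3('cad'): parent n2 fail=7; on 'd' 7→0 → fail=11;  out ∅∪∅=∅
  n9('aab'): parent n8 fail=7; on 'b' 7→0 → fail=0;  out {1}∪∅={1}
  n10('cac'): parent n2 fail=7; on 'c' 7→0 → fail=1;  out {2}∪∅={2}
  n13('dbc'): parent n12 fail=0; on 'c' 0 → fail=1;  out ∅∪∅=∅
  n4('cadb'): parent n3 fail=11; on 'b' 11 → fail=12;  out ∅∪∅=∅
  n14('dbca'): parent n13 fail=1; on 'a' 1 → fail=2;  out ∅∪∅=∅
  n5('cadbb'): parent n4 fail=12; on 'b' 12→0 → fail=0;  out ∅∪∅=∅
  n15('dbcaa'): parent n14 fail=2; on 'a' 2→7 → fail=8;  out {3}∪{4}={3,4}
  n6('cadbba'): parent n5 fail=0; on 'a' 0 → fail=7;  out {0}∪∅={0}

Run:
pos 0 'd': at 11
pos 1 'b': at 12
pos 2 'c': at 13
pos 3 'a': at 14
pos 4 'a': at 15  → match P3@[0:4],P4@[3:4]
pos 5 'b': at 9 ·f  → match P1@[3:5]
pos 6 'a': at 7 ·f
pos 7 'c': at 1 ·f
pos 8 'a': at 2
pos 9 'c': at 10  → match P2@[7:9]
pos 10 'b': at 0 ·f
pos 11 'b': at 0
pos 12 'c': at 1
pos 13 'a': at 2
pos 14 'b': at 0 ·f
pos 15 'c': at 1
pos 16 'a': at 2
pos 17 'd': at 3
pos 18 'b': at 4
pos 19 'b': at 5
pos 20 'a': at 6  → match P0@[15:20]
pos 21 'd': at 11 ·f
pos 22 'a': at 7 ·f
pos 23 'a': at 8  → match P4@[22:23]
pos 24 'c': at 1 ·f
pos 25 'b': at 0 ·f
pos 26 'd': at 11
pos 27 'b': at 12
pos 28 'c': at 13
pos 29 'a': at 14
pos 30 'a': at 15  → match P3@[26:30],P4@[29:30]
pos 31 'a': at 8 ·f  → match P4@[30:31]
pos 32 'c': at 1 ·f
pos 33 'a': at 2
pos 34 'c': at 10  → match P2@[32:34]
pos 35 'a': at 2 ·f
pos 36 'a': at 8 ·f  → match P4@[35:36]
pos 37 'c': at 1 ·f
pos 38 'c': at 1 ·f
pos 39 'a': at 2
pos 40 'd': at 3
pos 41 'b': at 4
pos 42 'b': at 5
pos 43 'a': at 6  → match P0@[38:43]
pos 44 'c': at 1 ·f
pos 45 'a': at 2
pos 46 'c': at 10  → match P2@[44:46]
pos 47 'd': at 11 ·f
pos 48 'c': at 1 ·f
pos 49 'c': at 1 ·f
pos 50 'a': at 2
pos 51 'a': at 8 ·f  → match P4@[50:51]
pos 52 'd': at 11 ·f
pos 53 'b': at 12
pos 54 'c': at 13
pos 55 'a': at 14
pos 56 'a': at 15  → match P3@[52:56],P4@[55:56]
pos 57 'c': at 1 ·f
pos 58 'a': at 2
pos 59 'c': at 10  → match P2@[57:59]
pos 60 'd': at 11 ·f
pos 61 'd': at 11 ·f
pos 62 'd': at 11 ·f
pos 63 'c': at 1 ·f
pos 64 'b': at 0 ·f
pos 65 'c': at 1
pos 66 'b': at 0 ·f
pos 67 'c': at 1
pos 68 'a': at 2
pos 69 'd': at 3
pos 70 'b': at 4

Result: [[4,3],[4,4],[5,1],[9,2],[20,0],[23,4],[30,3],[30,4],[31,4],[34,2],[36,4],[43,0],[46,2],[51,4],[56,3],[56,4],[59,2]]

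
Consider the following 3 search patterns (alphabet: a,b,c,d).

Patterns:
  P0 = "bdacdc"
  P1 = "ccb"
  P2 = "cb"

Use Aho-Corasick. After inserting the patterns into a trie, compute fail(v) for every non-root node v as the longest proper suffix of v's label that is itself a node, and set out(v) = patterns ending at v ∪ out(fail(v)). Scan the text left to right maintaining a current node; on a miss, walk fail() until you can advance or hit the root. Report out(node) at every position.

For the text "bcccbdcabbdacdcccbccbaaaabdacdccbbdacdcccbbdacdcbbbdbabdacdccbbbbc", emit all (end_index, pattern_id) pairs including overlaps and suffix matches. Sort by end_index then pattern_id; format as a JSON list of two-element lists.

Build:
Trie (insert patterns):
  0='ε' goto b→1 c→7
  1='b' goto d→2
  2='bd' goto a→3
  3='bda' goto c→4
  4='bdac' goto d→5
  5='bdacd' goto c→6
  6='bdacdc' goto ·  [P0 ends]
  7='c' goto b→10 c→8
  8='cc' goto b→9
  9='ccb' goto ·  [P1 ends]
  10='cb' goto ·  [P2 ends]

Failure links (BFS by depth):
  n1('b'): parent n0 fail=0; on 'b' 0 → fail=0;  out ∅∪∅=∅
  n7('c'): parent n0 fail=0; on 'c' 0 → fail=0;  out ∅∪∅=∅
  n2('bd'): parent n1 fail=0; on 'd' 0 → fail=0;  out ∅∪∅=∅
  n8('cc'): parent n7 fail=0; on 'c' 0 → fail=7;  out ∅∪∅=∅
  n10('cb'): parent n7 fail=0; on 'b' 0 → fail=1;  out {2}∪∅={2}
  n3('bda'): parent n2 fail=0; on 'a' 0 → fail=0;  out ∅∪∅=∅
  n9('ccb'): parent n8 fail=7; on 'b' 7 → fail=10;  out {1}∪{2}={1,2}
  n4('bdac'): parent n3 fail=0; on 'c' 0 → fail=7;  out ∅∪∅=∅
  n5('bdacd'): parent n4 fail=7; on 'd' 7→0 → fail=0;  out ∅∪∅=∅
  n6('bdacdc'): parent n5 fail=0; on 'c' 0 → fail=7;  out {0}∪∅={0}

Run:
[0] read 'b'  n0⇒n1
[1] read 'c'  n1⇒n7 (via fail)
[2] read 'c'  n7⇒n8
[3] read 'c'  n8⇒n8 (via fail)
[4] read 'b'  n8⇒n9  emit P1@[2:4],P2@[3:4]
[5] read 'd'  n9⇒n2 (via fail)
[6] read 'c'  n2⇒n7 (via fail)
[7] read 'a'  n7⇒n0 (via fail)
[8] read 'b'  n0⇒n1
[9] read 'b'  n1⇒n1 (via fail)
[10] read 'd'  n1⇒n2
[11] read 'a'  n2⇒n3
[12] read 'c'  n3⇒n4
[13] read 'd'  n4⇒n5
[14] read 'c'  n5⇒n6  emit P0@[9:14]
[15] read 'c'  n6⇒n8 (via fail)
[16] read 'c'  n8⇒n8 (via fail)
[17] read 'b'  n8⇒n9  emit P1@[15:17],P2@[16:17]
[18] read 'c'  n9⇒n7 (via fail)
[19] read 'c'  n7⇒n8
[20] read 'b'  n8⇒n9  emit P1@[18:20],P2@[19:20]
[21] read 'a'  n9⇒n0 (via fail)
[22] read 'a'  n0⇒n0
[23] read 'a'  n0⇒n0
[24] read 'a'  n0⇒n0
[25] read 'b'  n0⇒n1
[26] read 'd'  n1⇒n2
[27] read 'a'  n2⇒n3
[28] read 'c'  n3⇒n4
[29] read 'd'  n4⇒n5
[30] read 'c'  n5⇒n6  emit P0@[25:30]
[31] read 'c'  n6⇒n8 (via fail)
[32] read 'b'  n8⇒n9  emit P1@[30:32],P2@[31:32]
[33] read 'b'  n9⇒n1 (via fail)
[34] read 'd'  n1⇒n2
[35] read 'a'  n2⇒n3
[36] read 'c'  n3⇒n4
[37] read 'd'  n4⇒n5
[38] read 'c'  n5⇒n6  emit P0@[33:38]
[39] read 'c'  n6⇒n8 (via fail)
[40] read 'c'  n8⇒n8 (via fail)
[41] read 'b'  n8⇒n9  emit P1@[39:41],P2@[40:41]
[42] read 'b'  n9⇒n1 (via fail)
[43] read 'd'  n1⇒n2
[44] read 'a'  n2⇒n3
[45] read 'c'  n3⇒n4
[46] read 'd'  n4⇒n5
[47] read 'c'  n5⇒n6  emit P0@[42:47]
[48] read 'b'  n6⇒n10 (via fail)  emit P2@[47:48]
[49] read 'b'  n10⇒n1 (via fail)
[50] read 'b'  n1⇒n1 (via fail)
[51] read 'd'  n1⇒n2
[52] read 'b'  n2⇒n1 (via fail)
[53] read 'a'  n1⇒n0 (via fail)
[54] read 'b'  n0⇒n1
[55] read 'd'  n1⇒n2
[56] read 'a'  n2⇒n3
[57] read 'c'  n3⇒n4
[58] read 'd'  n4⇒n5
[59] read 'c'  n5⇒n6  emit P0@[54:59]
[60] read 'c'  n6⇒n8 (via fail)
[61] read 'b'  n8⇒n9  emit P1@[59:61],P2@[60:61]
[62] read 'b'  n9⇒n1 (via fail)
[63] read 'b'  n1⇒n1 (via fail)
[64] read 'b'  n1⇒n1 (via fail)
[65] read 'c'  n1⇒n7 (via fail)

Matches: [[4,1],[4,2],[14,0],[17,1],[17,2],[20,1],[20,2],[30,0],[32,1],[32,2],[38,0],[41,1],[41,2],[47,0],[48,2],[59,0],[61,1],[61,2]]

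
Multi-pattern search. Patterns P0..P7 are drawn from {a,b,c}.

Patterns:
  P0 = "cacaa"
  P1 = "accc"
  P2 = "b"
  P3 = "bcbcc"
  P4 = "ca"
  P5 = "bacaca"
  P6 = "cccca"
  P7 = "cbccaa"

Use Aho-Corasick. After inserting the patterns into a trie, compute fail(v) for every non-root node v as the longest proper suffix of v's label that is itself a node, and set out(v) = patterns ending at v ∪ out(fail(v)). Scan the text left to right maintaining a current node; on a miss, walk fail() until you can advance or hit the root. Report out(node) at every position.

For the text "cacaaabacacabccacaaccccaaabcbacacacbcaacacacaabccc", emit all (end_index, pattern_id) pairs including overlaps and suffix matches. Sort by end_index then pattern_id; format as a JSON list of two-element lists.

Construct AC machine:
Trie nodes:
  0='ε' goto a→6 b→10 c→1
  1='c' goto a→2 b→24 c→20
  2='ca' goto c→3  ←P4
  3='cac' goto a→4
  4='caca' goto a→5
  5='cacaa' goto ·  ←P0
  6='a' goto c→7
  7='ac' goto c→8
  8='acc' goto c→9
  9='accc' goto ·  ←P1
  10='b' goto a→15 c→11  ←P2
  11='bc' goto b→12
  12='bcb' goto c→13
  13='bcbc' goto c→14
  14='bcbcc' goto ·  ←P3
  15='ba' goto c→16
  16='bac' goto a→17
  17='baca' goto c→18
  18='bacac' goto a→19
  19='bacaca' goto ·  ←P5
  20='cc' goto c→21
  21='ccc' goto c→22
  22='cccc' goto a→23
  23='cccca' goto ·  ←P6
  24='cb' goto c→25
  25='cbc' goto c→26
  26='cbcc' goto a→27
  27='cbcca' goto a→28
  28='cbccaa' goto ·  ←P7

BFS fail/out derivation:
  fail(1) 'c': from fail(0)=0 chase 'c': 0 ⇒ 0;  out=∅∪out(0)=∅
  fail(6) 'a': from fail(0)=0 chase 'a': 0 ⇒ 0;  out=∅∪out(0)=∅
  fail(10) 'b': from fail(0)=0 chase 'b': 0 ⇒ 0;  out={2}∪out(0)={2}
  fail(2) 'ca': from fail(1)=0 chase 'a': 0 ⇒ 6;  out={4}∪out(6)={4}
  fail(7) 'ac': from fail(6)=0 chase 'c': 0 ⇒ 1;  out=∅∪out(1)=∅
  fail(11) 'bc': from fail(10)=0 chase 'c': 0 ⇒ 1;  out=∅∪out(1)=∅
  fail(15) 'ba': from fail(10)=0 chase 'a': 0 ⇒ 6;  out=∅∪out(6)=∅
  fail(20) 'cc': from fail(1)=0 chase 'c': 0 ⇒ 1;  out=∅∪out(1)=∅
  fail(24) 'cb': from fail(1)=0 chase 'b': 0 ⇒ 10;  out=∅∪out(10)={2}
  fail(3) 'cac': from fail(2)=6 chase 'c': 6 ⇒ 7;  out=∅∪out(7)=∅
  fail(8) 'acc': from fail(7)=1 chase 'c': 1 ⇒ 20;  out=∅∪out(20)=∅
  fail(12) 'bcb': from fail(11)=1 chase 'b': 1 ⇒ 24;  out=∅∪out(24)={2}
  fail(16) 'bac': from fail(15)=6 chase 'c': 6 ⇒ 7;  out=∅∪out(7)=∅
  fail(21) 'ccc': from fail(20)=1 chase 'c': 1 ⇒ 20;  out=∅∪out(20)=∅
  fail(25) 'cbc': from fail(24)=10 chase 'c': 10 ⇒ 11;  out=∅∪out(11)=∅
  fail(4) 'caca': from fail(3)=7 chase 'a': 7→1 ⇒ 2;  out=∅∪out(2)={4}
  fail(9) 'accc': from fail(8)=20 chase 'c': 20 ⇒ 21;  out={1}∪out(21)={1}
  fail(13) 'bcbc': from fail(12)=24 chase 'c': 24 ⇒ 25;  out=∅∪out(25)=∅
  fail(17) 'baca': from fail(16)=7 chase 'a': 7→1 ⇒ 2;  out=∅∪out(2)={4}
  fail(22) 'cccc': from fail(21)=20 chase 'c': 20 ⇒ 21;  out=∅∪out(21)=∅
  fail(26) 'cbcc': from fail(25)=11 chase 'c': 11→1 ⇒ 20;  out=∅∪out(20)=∅
  fail(5) 'cacaa': from fail(4)=2 chase 'a': 2→6→0 ⇒ 6;  out={0}∪out(6)={0}
  fail(14) 'bcbcc': from fail(13)=25 chase 'c': 25 ⇒ 26;  out={3}∪out(26)={3}
  fail(18) 'bacac': from fail(17)=2 chase 'c': 2 ⇒ 3;  out=∅∪out(3)=∅
  fail(23) 'cccca': from fail(22)=21 chase 'a': 21→20→1 ⇒ 2;  out={6}∪out(2)={4,6}
  fail(27) 'cbcca': from fail(26)=20 chase 'a': 20→1 ⇒ 2;  out=∅∪out(2)={4}
  fail(19) 'bacaca': from fail(18)=3 chase 'a': 3 ⇒ 4;  out={5}∪out(4)={4,5}
  fail(28) 'cbccaa': from fail(27)=2 chase 'a': 2→6→0 ⇒ 6;  out={7}∪out(6)={7}

Text stream:
pos 0 'c': at 1
pos 1 'a': at 2  ** P4@[0:1]
pos 2 'c': at 3
pos 3 'a': at 4  ** P4@[2:3]
pos 4 'a': at 5  ** P0@[0:4]
pos 5 'a': at 6 (fail-walked)
pos 6 'b': at 10 (fail-walked)  ** P2@[6:6]
pos 7 'a': at 15
pos 8 'c': at 16
pos 9 'a': at 17  ** P4@[8:9]
pos 10 'c': at 18
pos 11 'a': at 19  ** P4@[10:11],P5@[6:11]
pos 12 'b': at 10 (fail-walked)  ** P2@[12:12]
pos 13 'c': at 11
pos 14 'c': at 20 (fail-walked)
pos 15 'a': at 2 (fail-walked)  ** P4@[14:15]
pos 16 'c': at 3
pos 17 'a': at 4  ** P4@[16:17]
pos 18 'a': at 5  ** P0@[14:18]
pos 19 'c': at 7 (fail-walked)
pos 20 'c': at 8
pos 21 'c': at 9  ** P1@[18:21]
pos 22 'c': at 22 (fail-walked)
pos 23 'a': at 23  ** P4@[22:23],P6@[19:23]
pos 24 'a': at 6 (fail-walked)
pos 25 'a': at 6 (fail-walked)
pos 26 'b': at 10 (fail-walked)  ** P2@[26:26]
pos 27 'c': at 11
pos 28 'b': at 12  ** P2@[28:28]
pos 29 'a': at 15 (fail-walked)
pos 30 'c': at 16
pos 31 'a': at 17  ** P4@[30:31]
pos 32 'c': at 18
pos 33 'a': at 19  ** P4@[32:33],P5@[28:33]
pos 34 'c': at 3 (fail-walked)
pos 35 'b': at 24 (fail-walked)  ** P2@[35:35]
pos 36 'c': at 25
pos 37 'a': at 2 (fail-walked)  ** P4@[36:37]
pos 38 'a': at 6 (fail-walked)
pos 39 'c': at 7
pos 40 'a': at 2 (fail-walked)  ** P4@[39:40]
pos 41 'c': at 3
pos 42 'a': at 4  ** P4@[41:42]
pos 43 'c': at 3 (fail-walked)
pos 44 'a': at 4  ** P4@[43:44]
pos 45 'a': at 5  ** P0@[41:45]
pos 46 'b': at 10 (fail-walked)  ** P2@[46:46]
pos 47 'c': at 11
pos 48 'c': at 20 (fail-walked)
pos 49 'c': at 21

Matches: [[1,4],[3,4],[4,0],[6,2],[9,4],[11,4],[11,5],[12,2],[15,4],[17,4],[18,0],[21,1],[23,4],[23,6],[26,2],[28,2],[31,4],[33,4],[33,5],[35,2],[37,4],[40,4],[42,4],[44,4],[45,0],[46,2]]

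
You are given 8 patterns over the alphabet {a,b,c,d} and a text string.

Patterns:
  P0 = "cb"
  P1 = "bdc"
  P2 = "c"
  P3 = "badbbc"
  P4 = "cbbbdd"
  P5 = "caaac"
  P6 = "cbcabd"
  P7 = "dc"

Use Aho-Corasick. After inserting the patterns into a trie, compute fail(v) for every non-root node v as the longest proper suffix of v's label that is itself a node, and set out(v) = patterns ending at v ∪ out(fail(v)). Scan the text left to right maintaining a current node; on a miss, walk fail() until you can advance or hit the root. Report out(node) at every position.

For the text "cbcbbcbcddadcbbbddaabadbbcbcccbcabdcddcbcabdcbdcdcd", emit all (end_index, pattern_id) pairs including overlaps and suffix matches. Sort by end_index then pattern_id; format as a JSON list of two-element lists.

Build automaton:
Trie (insert patterns):
  0='ε' goto b→3 c→1 d→23
  1='c' goto a→15 b→2  ←P2
  2='cb' goto b→11 c→19  ←P0
  3='b' goto a→6 d→4
  4='bd' goto c→5
  5='bdc' goto ·  ←P1
  6='ba' goto d→7
  7='bad' goto b→8
  8='badb' goto b→9
  9='badbb' goto c→10
  10='badbbc' goto ·  ←P3
  11='cbb' goto b→12
  12='cbbb' goto d→13
  13='cbbbd' goto d→14
  14='cbbbdd' goto ·  ←P4
  15='ca' goto a→16
  16='caa' goto a→17
  17='caaa' goto c→18
  18='caaac' goto ·  ←P5
  19='cbc' goto a→20
  20='cbca' goto b→21
  21='cbcab' goto d→22
  22='cbcabd' goto ·  ←P6
  23='d' goto c→24
  24='dc' goto ·  ←P7

BFS fail/out derivation:
  n1('c'): parent n0 fail=0; on 'c' 0 → fail=0;  out {2}∪∅={2}
  n3('b'): parent n0 fail=0; on 'b' 0 → fail=0;  out ∅∪∅=∅
  n23('d'): parent n0 fail=0; on 'd' 0 → fail=0;  out ∅∪∅=∅
  n2('cb'): parent n1 fail=0; on 'b' 0 → fail=3;  out {0}∪∅={0}
  n4('bd'): parent n3 fail=0; on 'd' 0 → fail=23;  out ∅∪∅=∅
  n6('ba'): parent n3 fail=0; on 'a' 0 → fail=0;  out ∅∪∅=∅
  n15('ca'): parent n1 fail=0; on 'a' 0 → fail=0;  out ∅∪∅=∅
  n24('dc'): parent n23 fail=0; on 'c' 0 → fail=1;  out {7}∪{2}={2,7}
  n5('bdc'): parent n4 fail=23; on 'c' 23 → fail=24;  out {1}∪{2,7}={1,2,7}
  n7('bad'): parent n6 fail=0; on 'd' 0 → fail=23;  out ∅∪∅=∅
  n11('cbb'): parent n2 fail=3; on 'b' 3→0 → fail=3;  out ∅∪∅=∅
  n16('caa'): parent n15 fail=0; on 'a' 0 → fail=0;  out ∅∪∅=∅
  n19('cbc'): parent n2 fail=3; on 'c' 3→0 → fail=1;  out ∅∪{2}={2}
  n8('badb'): parent n7 fail=23; on 'b' 23→0 → fail=3;  out ∅∪∅=∅
  n12('cbbb'): parent n11 fail=3; on 'b' 3→0 → fail=3;  out ∅∪∅=∅
  n17('caaa'): parent n16 fail=0; on 'a' 0 → fail=0;  out ∅∪∅=∅
  n20('cbca'): parent n19 fail=1; on 'a' 1 → fail=15;  out ∅∪∅=∅
  n9('badbb'): parent n8 fail=3; on 'b' 3→0 → fail=3;  out ∅∪∅=∅
  n13('cbbbd'): parent n12 fail=3; on 'd' 3 → fail=4;  out ∅∪∅=∅
  n18('caaac'): parent n17 fail=0; on 'c' 0 → fail=1;  out {5}∪{2}={2,5}
  n21('cbcab'): parent n20 fail=15; on 'b' 15→0 → fail=3;  out ∅∪∅=∅
  n10('badbbc'): parent n9 fail=3; on 'c' 3→0 → fail=1;  out {3}∪{2}={2,3}
  n14('cbbbdd'): parent n13 fail=4; on 'd' 4→23→0 → fail=23;  out {4}∪∅={4}
  n22('cbcabd'): parent n21 fail=3; on 'd' 3 → fail=4;  out {6}∪∅={6}

Scan:
i=0 'c': node 0→1  ** P2@[0:0]
i=1 'b': node 1→2  ** P0@[0:1]
i=2 'c': node 2→19  ** P2@[2:2]
i=3 'b': node 19→2 ·f  ** P0@[2:3]
i=4 'b': node 2→11
i=5 'c': node 11→1 ·f  ** P2@[5:5]
i=6 'b': node 1→2  ** P0@[5:6]
i=7 'c': node 2→19  ** P2@[7:7]
i=8 'd': node 19→23 ·f
i=9 'd': node 23→23 ·f
i=10 'a': node 23→0 ·f
i=11 'd': node 0→23
i=12 'c': node 23→24  ** P2@[12:12],P7@[11:12]
i=13 'b': node 24→2 ·f  ** P0@[12:13]
i=14 'b': node 2→11
i=15 'b': node 11→12
i=16 'd': node 12→13
i=17 'd': node 13→14  ** P4@[12:17]
i=18 'a': node 14→0 ·f
i=19 'a': node 0→0
i=20 'b': node 0→3
i=21 'a': node 3→6
i=22 'd': node 6→7
i=23 'b': node 7→8
i=24 'b': node 8→9
i=25 'c': node 9→10  ** P2@[25:25],P3@[20:25]
i=26 'b': node 10→2 ·f  ** P0@[25:26]
i=27 'c': node 2→19  ** P2@[27:27]
i=28 'c': node 19→1 ·f  ** P2@[28:28]
i=29 'c': node 1→1 ·f  ** P2@[29:29]
i=30 'b': node 1→2  ** P0@[29:30]
i=31 'c': node 2→19  ** P2@[31:31]
i=32 'a': node 19→20
i=33 'b': node 20→21
i=34 'd': node 21→22  ** P6@[29:34]
i=35 'c': node 22→5 ·f  ** P1@[33:35],P2@[35:35],P7@[34:35]
i=36 'd': node 5→23 ·f
i=37 'd': node 23→23 ·f
i=38 'c': node 23→24  ** P2@[38:38],P7@[37:38]
i=39 'b': node 24→2 ·f  ** P0@[38:39]
i=40 'c': node 2→19  ** P2@[40:40]
i=41 'a': node 19→20
i=42 'b': node 20→21
i=43 'd': node 21→22  ** P6@[38:43]
i=44 'c': node 22→5 ·f  ** P1@[42:44],P2@[44:44],P7@[43:44]
i=45 'b': node 5→2 ·f  ** P0@[44:45]
i=46 'd': node 2→4 ·f
i=47 'c': node 4→5  ** P1@[45:47],P2@[47:47],P7@[46:47]
i=48 'd': node 5→23 ·f
i=49 'c': node 23→24  ** P2@[49:49],P7@[48:49]
i=50 'd': node 24→23 ·f

Matches: [[0,2],[1,0],[2,2],[3,0],[5,2],[6,0],[7,2],[12,2],[12,7],[13,0],[17,4],[25,2],[25,3],[26,0],[27,2],[28,2],[29,2],[30,0],[31,2],[34,6],[35,1],[35,2],[35,7],[38,2],[38,7],[39,0],[40,2],[43,6],[44,1],[44,2],[44,7],[45,0],[47,1],[47,2],[47,7],[49,2],[49,7]]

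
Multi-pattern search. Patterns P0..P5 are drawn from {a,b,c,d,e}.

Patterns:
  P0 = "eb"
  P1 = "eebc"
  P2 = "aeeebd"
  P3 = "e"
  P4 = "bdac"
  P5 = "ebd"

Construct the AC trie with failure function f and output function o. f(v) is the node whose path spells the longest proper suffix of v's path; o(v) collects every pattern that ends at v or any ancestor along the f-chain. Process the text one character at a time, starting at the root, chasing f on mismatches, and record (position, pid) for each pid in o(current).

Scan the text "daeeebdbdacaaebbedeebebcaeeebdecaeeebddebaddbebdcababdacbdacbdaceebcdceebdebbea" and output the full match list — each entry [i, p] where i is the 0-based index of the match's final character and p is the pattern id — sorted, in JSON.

Build automaton:
Trie (insert patterns):
  0='ε' goto a→6 b→12 e→1
  1='e' goto b→2 e→3  ←P3
  2='eb' goto d→16  ←P0
  3='ee' goto b→4
  4='eeb' goto c→5
  5='eebc' goto ·  ←P1
  6='a' goto e→7
  7='ae' goto e→8
  8='aee' goto e→9
  9='aeee' goto b→10
  10='aeeeb' goto d→11
  11='aeeebd' goto ·  ←P2
  12='b' goto d→13
  13='bd' goto a→14
  14='bda' goto c→15
  15='bdac' goto ·  ←P4
  16='ebd' goto ·  ←P5

Failure links (BFS by depth):
  n1('e'): parent n0 fail=0; on 'e' 0 → fail=0;  out {3}∪∅={3}
  n6('a'): parent n0 fail=0; on 'a' 0 → fail=0;  out ∅∪∅=∅
  n12('b'): parent n0 fail=0; on 'b' 0 → fail=0;  out ∅∪∅=∅
  n2('eb'): parent n1 fail=0; on 'b' 0 → fail=12;  out {0}∪∅={0}
  n3('ee'): parent n1 fail=0; on 'e' 0 → fail=1;  out ∅∪{3}={3}
  n7('ae'): parent n6 fail=0; on 'e' 0 → fail=1;  out ∅∪{3}={3}
  n13('bd'): parent n12 fail=0; on 'd' 0 → fail=0;  out ∅∪∅=∅
  n4('eeb'): parent n3 fail=1; on 'b' 1 → fail=2;  out ∅∪{0}={0}
  n8('aee'): parent n7 fail=1; on 'e' 1 → fail=3;  out ∅∪{3}={3}
  n14('bda'): parent n13 fail=0; on 'a' 0 → fail=6;  out ∅∪∅=∅
  n16('ebd'): parent n2 fail=12; on 'd' 12 → fail=13;  out {5}∪∅={5}
  n5('eebc'): parent n4 fail=2; on 'c' 2→12→0 → fail=0;  out {1}∪∅={1}
  n9('aeee'): parent n8 fail=3; on 'e' 3→1 → fail=3;  out ∅∪{3}={3}
  n15('bdac'): parent n14 fail=6; on 'c' 6→0 → fail=0;  out {4}∪∅={4}
  n10('aeeeb'): parent n9 fail=3; on 'b' 3 → fail=4;  out ∅∪{0}={0}
  n11('aeeebd'): parent n10 fail=4; on 'd' 4→2 → fail=16;  out {2}∪{5}={2,5}

Scan:
[0] read 'd'  n0⇒n0
[1] read 'a'  n0⇒n6
[2] read 'e'  n6⇒n7  → match P3@[2:2]
[3] read 'e'  n7⇒n8  → match P3@[3:3]
[4] read 'e'  n8⇒n9  → match P3@[4:4]
[5] read 'b'  n9⇒n10  → match P0@[4:5]
[6] read 'd'  n10⇒n11  → match P2@[1:6],P5@[4:6]
[7] read 'b'  n11⇒n12 (via fail)
[8] read 'd'  n12⇒n13
[9] read 'a'  n13⇒n14
[10] read 'c'  n14⇒n15  → match P4@[7:10]
[11] read 'a'  n15⇒n6 (via fail)
[12] read 'a'  n6⇒n6 (via fail)
[13] read 'e'  n6⇒n7  → match P3@[13:13]
[14] read 'b'  n7⇒n2 (via fail)  → match P0@[13:14]
[15] read 'b'  n2⇒n12 (via fail)
[16] read 'e'  n12⇒n1 (via fail)  → match P3@[16:16]
[17] read 'd'  n1⇒n0 (via fail)
[18] read 'e'  n0⇒n1  → match P3@[18:18]
[19] read 'e'  n1⇒n3  → match P3@[19:19]
[20] read 'b'  n3⇒n4  → match P0@[19:20]
[21] read 'e'  n4⇒n1 (via fail)  → match P3@[21:21]
[22] read 'b'  n1⇒n2  → match P0@[21:22]
[23] read 'c'  n2⇒n0 (via fail)
[24] read 'a'  n0⇒n6
[25] read 'e'  n6⇒n7  → match P3@[25:25]
[26] read 'e'  n7⇒n8  → match P3@[26:26]
[27] read 'e'  n8⇒n9  → match P3@[27:27]
[28] read 'b'  n9⇒n10  → match P0@[27:28]
[29] read 'd'  n10⇒n11  → match P2@[24:29],P5@[27:29]
[30] read 'e'  n11⇒n1 (via fail)  → match P3@[30:30]
[31] read 'c'  n1⇒n0 (via fail)
[32] read 'a'  n0⇒n6
[33] read 'e'  n6⇒n7  → match P3@[33:33]
[34] read 'e'  n7⇒n8  → match P3@[34:34]
[35] read 'e'  n8⇒n9  → match P3@[35:35]
[36] read 'b'  n9⇒n10  → match P0@[35:36]
[37] read 'd'  n10⇒n11  → match P2@[32:37],P5@[35:37]
[38] read 'd'  n11⇒n0 (via fail)
[39] read 'e'  n0⇒n1  → match P3@[39:39]
[40] read 'b'  n1⇒n2  → match P0@[39:40]
[41] read 'a'  n2⇒n6 (via fail)
[42] read 'd'  n6⇒n0 (via fail)
[43] read 'd'  n0⇒n0
[44] read 'b'  n0⇒n12
[45] read 'e'  n12⇒n1 (via fail)  → match P3@[45:45]
[46] read 'b'  n1⇒n2  → match P0@[45:46]
[47] read 'd'  n2⇒n16  → match P5@[45:47]
[48] read 'c'  n16⇒n0 (via fail)
[49] read 'a'  n0⇒n6
[50] read 'b'  n6⇒n12 (via fail)
[51] read 'a'  n12⇒n6 (via fail)
[52] read 'b'  n6⇒n12 (via fail)
[53] read 'd'  n12⇒n13
[54] read 'a'  n13⇒n14
[55] read 'c'  n14⇒n15  → match P4@[52:55]
[56] read 'b'  n15⇒n12 (via fail)
[57] read 'd'  n12⇒n13
[58] read 'a'  n13⇒n14
[59] read 'c'  n14⇒n15  → match P4@[56:59]
[60] read 'b'  n15⇒n12 (via fail)
[61] read 'd'  n12⇒n13
[62] read 'a'  n13⇒n14
[63] read 'c'  n14⇒n15  → match P4@[60:63]
[64] read 'e'  n15⇒n1 (via fail)  → match P3@[64:64]
[65] read 'e'  n1⇒n3  → match P3@[65:65]
[66] read 'b'  n3⇒n4  → match P0@[65:66]
[67] read 'c'  n4⇒n5  → match P1@[64:67]
[68] read 'd'  n5⇒n0 (via fail)
[69] read 'c'  n0⇒n0
[70] read 'e'  n0⇒n1  → match P3@[70:70]
[71] read 'e'  n1⇒n3  → match P3@[71:71]
[72] read 'b'  n3⇒n4  → match P0@[71:72]
[73] read 'd'  n4⇒n16 (via fail)  → match P5@[71:73]
[74] read 'e'  n16⇒n1 (via fail)  → match P3@[74:74]
[75] read 'b'  n1⇒n2  → match P0@[74:75]
[76] read 'b'  n2⇒n12 (via fail)
[77] read 'e'  n12⇒n1 (via fail)  → match P3@[77:77]
[78] read 'a'  n1⇒n6 (via fail)

Result: [[2,3],[3,3],[4,3],[5,0],[6,2],[6,5],[10,4],[13,3],[14,0],[16,3],[18,3],[19,3],[20,0],[21,3],[22,0],[25,3],[26,3],[27,3],[28,0],[29,2],[29,5],[30,3],[33,3],[34,3],[35,3],[36,0],[37,2],[37,5],[39,3],[40,0],[45,3],[46,0],[47,5],[55,4],[59,4],[63,4],[64,3],[65,3],[66,0],[67,1],[70,3],[71,3],[72,0],[73,5],[74,3],[75,0],[77,3]]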